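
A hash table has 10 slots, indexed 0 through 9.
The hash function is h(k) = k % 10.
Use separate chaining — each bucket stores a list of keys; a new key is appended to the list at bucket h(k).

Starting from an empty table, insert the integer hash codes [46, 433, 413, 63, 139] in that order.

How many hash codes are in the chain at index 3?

3

Insert 46: h=6, bucket 6 empty → new chain.
Insert 433: h=3, bucket 3 empty → new chain.
Insert 413: h=3, bucket 3 nonempty → append to chain.
Insert 63: h=3, bucket 3 nonempty → append to chain.
Insert 139: h=9, bucket 9 empty → new chain.
Final buckets:
0: —
1: —
2: —
3: 433 -> 413 -> 63
4: —
5: —
6: 46
7: —
8: —
9: 139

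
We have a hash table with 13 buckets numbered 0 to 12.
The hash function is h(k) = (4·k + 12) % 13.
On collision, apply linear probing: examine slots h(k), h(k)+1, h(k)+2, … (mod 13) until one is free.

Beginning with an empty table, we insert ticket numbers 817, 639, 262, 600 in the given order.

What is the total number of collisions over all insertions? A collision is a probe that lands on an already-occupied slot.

3

817: h=4 => slot 4
639: h=7 => slot 7
262: h=7, probe 7,8 => slot 8
600: h=7, probe 7,8,9 => slot 9
Table: [—, —, —, —, 817, —, —, 639, 262, 600, —, —, —]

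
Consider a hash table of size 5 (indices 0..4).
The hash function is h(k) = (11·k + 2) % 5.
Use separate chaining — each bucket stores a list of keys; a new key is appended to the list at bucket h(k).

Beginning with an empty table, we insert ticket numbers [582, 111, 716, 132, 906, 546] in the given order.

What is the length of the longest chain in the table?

Insert 582: h=4, bucket 4 empty → new chain.
Insert 111: h=3, bucket 3 empty → new chain.
Insert 716: h=3, bucket 3 nonempty → append to chain.
Insert 132: h=4, bucket 4 nonempty → append to chain.
Insert 906: h=3, bucket 3 nonempty → append to chain.
Insert 546: h=3, bucket 3 nonempty → append to chain.
Final buckets:
0: .
1: .
2: .
3: 111 -> 716 -> 906 -> 546
4: 582 -> 132

4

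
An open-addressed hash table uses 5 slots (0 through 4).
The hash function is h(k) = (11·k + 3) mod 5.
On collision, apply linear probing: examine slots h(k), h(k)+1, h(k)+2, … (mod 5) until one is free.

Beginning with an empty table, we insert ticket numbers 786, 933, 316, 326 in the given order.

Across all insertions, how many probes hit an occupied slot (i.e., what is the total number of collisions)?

4

Insert 786: h=4, slot 4 empty -> index 4.
Insert 933: h=1, slot 1 empty -> index 1.
Insert 316: h=4, slot 4 occupied -> index 0.
Insert 326: h=4, slots 4,0,1 occupied -> index 2.
Table: [316, 933, 326, ∅, 786]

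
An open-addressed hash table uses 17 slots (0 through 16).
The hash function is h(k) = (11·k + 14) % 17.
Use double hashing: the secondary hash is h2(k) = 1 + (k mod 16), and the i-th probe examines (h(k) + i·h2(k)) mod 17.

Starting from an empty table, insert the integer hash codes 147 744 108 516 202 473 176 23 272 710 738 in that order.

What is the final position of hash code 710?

147 hashes to 16; slot 16 is free => place at 16.
744 hashes to 4; slot 4 is free => place at 4.
108 hashes to 12; slot 12 is free => place at 12.
516 hashes to 12, h2=5; 12 taken => place at 0.
202 hashes to 9; slot 9 is free => place at 9.
473 hashes to 15; slot 15 is free => place at 15.
176 hashes to 12, h2=1; 12 taken => place at 13.
23 hashes to 12, h2=8; 12 taken => place at 3.
272 hashes to 14; slot 14 is free => place at 14.
710 hashes to 4, h2=7; 4 taken => place at 11.
738 hashes to 6; slot 6 is free => place at 6.
Table: [516, —, —, 23, 744, —, 738, —, —, 202, —, 710, 108, 176, 272, 473, 147]

11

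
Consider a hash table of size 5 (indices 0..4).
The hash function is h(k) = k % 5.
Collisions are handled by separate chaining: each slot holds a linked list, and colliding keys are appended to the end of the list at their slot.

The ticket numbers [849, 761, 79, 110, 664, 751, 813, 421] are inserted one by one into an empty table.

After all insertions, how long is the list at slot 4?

849 → bucket 4
761 → bucket 1
79 → bucket 4 (collision)
110 → bucket 0
664 → bucket 4 (collision)
751 → bucket 1 (collision)
813 → bucket 3
421 → bucket 1 (collision)
Final buckets:
0: 110
1: 761 -> 751 -> 421
2: _
3: 813
4: 849 -> 79 -> 664

3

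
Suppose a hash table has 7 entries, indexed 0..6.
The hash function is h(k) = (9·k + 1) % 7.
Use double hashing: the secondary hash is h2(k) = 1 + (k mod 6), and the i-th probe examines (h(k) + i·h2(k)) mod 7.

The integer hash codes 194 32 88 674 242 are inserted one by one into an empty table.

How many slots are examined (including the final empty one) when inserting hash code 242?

3

194 hashes to 4; slot 4 is free => place at 4.
32 hashes to 2; slot 2 is free => place at 2.
88 hashes to 2, h2=5; 2 taken => place at 0.
674 hashes to 5; slot 5 is free => place at 5.
242 hashes to 2, h2=3; 2,5 taken => place at 1.
Table: [88, 242, 32, _, 194, 674, _]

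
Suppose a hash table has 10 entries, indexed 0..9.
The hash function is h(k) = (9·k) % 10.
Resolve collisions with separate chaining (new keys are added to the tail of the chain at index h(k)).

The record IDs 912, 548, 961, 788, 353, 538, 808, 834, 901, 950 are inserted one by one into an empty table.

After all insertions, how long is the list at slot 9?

2

Insert 912: h=8, bucket 8 empty -> new chain.
Insert 548: h=2, bucket 2 empty -> new chain.
Insert 961: h=9, bucket 9 empty -> new chain.
Insert 788: h=2, bucket 2 nonempty -> append to chain.
Insert 353: h=7, bucket 7 empty -> new chain.
Insert 538: h=2, bucket 2 nonempty -> append to chain.
Insert 808: h=2, bucket 2 nonempty -> append to chain.
Insert 834: h=6, bucket 6 empty -> new chain.
Insert 901: h=9, bucket 9 nonempty -> append to chain.
Insert 950: h=0, bucket 0 empty -> new chain.
Final buckets:
0: 950
1: —
2: 548 -> 788 -> 538 -> 808
3: —
4: —
5: —
6: 834
7: 353
8: 912
9: 961 -> 901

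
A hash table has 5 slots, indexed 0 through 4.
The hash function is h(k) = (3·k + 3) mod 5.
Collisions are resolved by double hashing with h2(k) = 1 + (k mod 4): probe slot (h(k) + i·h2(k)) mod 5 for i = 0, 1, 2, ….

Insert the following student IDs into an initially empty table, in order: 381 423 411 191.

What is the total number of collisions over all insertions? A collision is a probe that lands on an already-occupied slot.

3

381 hashes to 1; slot 1 is free → place at 1.
423 hashes to 2; slot 2 is free → place at 2.
411 hashes to 1, h2=4; 1 taken → place at 0.
191 hashes to 1, h2=4; 1,0 taken → place at 4.
Table: [411, 381, 423, -, 191]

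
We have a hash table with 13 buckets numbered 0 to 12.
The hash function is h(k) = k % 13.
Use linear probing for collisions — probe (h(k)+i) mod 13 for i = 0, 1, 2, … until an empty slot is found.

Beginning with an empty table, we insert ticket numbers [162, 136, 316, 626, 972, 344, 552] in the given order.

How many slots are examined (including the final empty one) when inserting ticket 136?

Insert 162: h=6, slot 6 empty => index 6.
Insert 136: h=6, slot 6 occupied => index 7.
Insert 316: h=4, slot 4 empty => index 4.
Insert 626: h=2, slot 2 empty => index 2.
Insert 972: h=10, slot 10 empty => index 10.
Insert 344: h=6, slots 6,7 occupied => index 8.
Insert 552: h=6, slots 6,7,8 occupied => index 9.
Table: [∅, ∅, 626, ∅, 316, ∅, 162, 136, 344, 552, 972, ∅, ∅]

2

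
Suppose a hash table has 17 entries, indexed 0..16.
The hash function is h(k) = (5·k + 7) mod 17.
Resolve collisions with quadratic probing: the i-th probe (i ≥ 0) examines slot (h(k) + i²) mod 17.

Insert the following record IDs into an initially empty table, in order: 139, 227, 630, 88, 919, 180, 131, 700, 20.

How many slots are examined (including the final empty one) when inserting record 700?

3

139: h=5 → slot 5
227: h=3 → slot 3
630: h=12 → slot 12
88: h=5, probe 5,6 → slot 6
919: h=12, probe 12,13 → slot 13
180: h=6, probe 6,7 → slot 7
131: h=16 → slot 16
700: h=5, probe 5,6,9 → slot 9
20: h=5, probe 5,6,9,14 → slot 14
Table: [∅, ∅, ∅, 227, ∅, 139, 88, 180, ∅, 700, ∅, ∅, 630, 919, 20, ∅, 131]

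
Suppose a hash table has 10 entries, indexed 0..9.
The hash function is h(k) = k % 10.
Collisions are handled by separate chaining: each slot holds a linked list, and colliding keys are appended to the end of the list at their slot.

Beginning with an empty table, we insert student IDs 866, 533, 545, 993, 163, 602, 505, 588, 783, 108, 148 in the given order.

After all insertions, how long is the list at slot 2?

Insert 866: h=6, bucket 6 empty → new chain.
Insert 533: h=3, bucket 3 empty → new chain.
Insert 545: h=5, bucket 5 empty → new chain.
Insert 993: h=3, bucket 3 nonempty → append to chain.
Insert 163: h=3, bucket 3 nonempty → append to chain.
Insert 602: h=2, bucket 2 empty → new chain.
Insert 505: h=5, bucket 5 nonempty → append to chain.
Insert 588: h=8, bucket 8 empty → new chain.
Insert 783: h=3, bucket 3 nonempty → append to chain.
Insert 108: h=8, bucket 8 nonempty → append to chain.
Insert 148: h=8, bucket 8 nonempty → append to chain.
Final buckets:
0: -
1: -
2: 602
3: 533 -> 993 -> 163 -> 783
4: -
5: 545 -> 505
6: 866
7: -
8: 588 -> 108 -> 148
9: -

1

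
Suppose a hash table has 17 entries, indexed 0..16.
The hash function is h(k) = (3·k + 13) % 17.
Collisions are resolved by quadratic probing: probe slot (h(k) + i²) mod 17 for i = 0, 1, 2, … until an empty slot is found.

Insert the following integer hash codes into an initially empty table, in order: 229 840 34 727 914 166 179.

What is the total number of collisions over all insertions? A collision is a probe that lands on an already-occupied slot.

229 hashes to 3; slot 3 is free => place at 3.
840 hashes to 0; slot 0 is free => place at 0.
34 hashes to 13; slot 13 is free => place at 13.
727 hashes to 1; slot 1 is free => place at 1.
914 hashes to 1; 1 taken => place at 2.
166 hashes to 1; 1,2 taken => place at 5.
179 hashes to 6; slot 6 is free => place at 6.
Table: [840, 727, 914, 229, ∅, 166, 179, ∅, ∅, ∅, ∅, ∅, ∅, 34, ∅, ∅, ∅]

3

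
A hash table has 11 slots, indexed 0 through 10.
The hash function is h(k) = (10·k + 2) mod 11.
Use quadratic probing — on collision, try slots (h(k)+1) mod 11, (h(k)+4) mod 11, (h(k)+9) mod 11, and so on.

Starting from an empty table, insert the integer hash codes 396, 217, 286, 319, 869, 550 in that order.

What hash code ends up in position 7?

Insert 396: h=2, slot 2 empty -> index 2.
Insert 217: h=5, slot 5 empty -> index 5.
Insert 286: h=2, slot 2 occupied -> index 3.
Insert 319: h=2, slots 2,3 occupied -> index 6.
Insert 869: h=2, slots 2,3,6 occupied -> index 0.
Insert 550: h=2, slots 2,3,6,0 occupied -> index 7.
Table: [869, _, 396, 286, _, 217, 319, 550, _, _, _]

550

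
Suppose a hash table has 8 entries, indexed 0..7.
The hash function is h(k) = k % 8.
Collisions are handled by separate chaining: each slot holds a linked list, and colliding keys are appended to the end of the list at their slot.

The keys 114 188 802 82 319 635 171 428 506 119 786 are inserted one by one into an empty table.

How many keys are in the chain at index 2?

Insert 114: h=2, bucket 2 empty -> new chain.
Insert 188: h=4, bucket 4 empty -> new chain.
Insert 802: h=2, bucket 2 nonempty -> append to chain.
Insert 82: h=2, bucket 2 nonempty -> append to chain.
Insert 319: h=7, bucket 7 empty -> new chain.
Insert 635: h=3, bucket 3 empty -> new chain.
Insert 171: h=3, bucket 3 nonempty -> append to chain.
Insert 428: h=4, bucket 4 nonempty -> append to chain.
Insert 506: h=2, bucket 2 nonempty -> append to chain.
Insert 119: h=7, bucket 7 nonempty -> append to chain.
Insert 786: h=2, bucket 2 nonempty -> append to chain.
Final buckets:
0: ∅
1: ∅
2: 114 -> 802 -> 82 -> 506 -> 786
3: 635 -> 171
4: 188 -> 428
5: ∅
6: ∅
7: 319 -> 119

5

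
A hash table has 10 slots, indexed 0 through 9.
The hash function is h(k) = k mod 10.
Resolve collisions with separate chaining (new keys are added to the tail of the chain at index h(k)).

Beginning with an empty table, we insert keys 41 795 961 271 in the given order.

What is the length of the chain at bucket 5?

1

41 → bucket 1
795 → bucket 5
961 → bucket 1 (collision)
271 → bucket 1 (collision)
Final buckets:
0: —
1: 41 -> 961 -> 271
2: —
3: —
4: —
5: 795
6: —
7: —
8: —
9: —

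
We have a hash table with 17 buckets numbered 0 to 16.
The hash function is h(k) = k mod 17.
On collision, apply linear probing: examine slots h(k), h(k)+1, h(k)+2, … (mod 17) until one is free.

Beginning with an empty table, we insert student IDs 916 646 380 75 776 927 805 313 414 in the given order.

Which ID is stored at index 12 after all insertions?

Insert 916: h=15, slot 15 empty -> index 15.
Insert 646: h=0, slot 0 empty -> index 0.
Insert 380: h=6, slot 6 empty -> index 6.
Insert 75: h=7, slot 7 empty -> index 7.
Insert 776: h=11, slot 11 empty -> index 11.
Insert 927: h=9, slot 9 empty -> index 9.
Insert 805: h=6, slots 6,7 occupied -> index 8.
Insert 313: h=7, slots 7,8,9 occupied -> index 10.
Insert 414: h=6, slots 6,7,8,9,10,11 occupied -> index 12.
Table: [646, —, —, —, —, —, 380, 75, 805, 927, 313, 776, 414, —, —, 916, —]

414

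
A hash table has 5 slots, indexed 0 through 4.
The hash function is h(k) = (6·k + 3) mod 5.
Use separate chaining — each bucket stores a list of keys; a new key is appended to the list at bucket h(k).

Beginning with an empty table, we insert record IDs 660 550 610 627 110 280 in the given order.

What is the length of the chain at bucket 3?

660 -> bucket 3
550 -> bucket 3 (collision)
610 -> bucket 3 (collision)
627 -> bucket 0
110 -> bucket 3 (collision)
280 -> bucket 3 (collision)
Final buckets:
0: 627
1: ∅
2: ∅
3: 660 -> 550 -> 610 -> 110 -> 280
4: ∅

5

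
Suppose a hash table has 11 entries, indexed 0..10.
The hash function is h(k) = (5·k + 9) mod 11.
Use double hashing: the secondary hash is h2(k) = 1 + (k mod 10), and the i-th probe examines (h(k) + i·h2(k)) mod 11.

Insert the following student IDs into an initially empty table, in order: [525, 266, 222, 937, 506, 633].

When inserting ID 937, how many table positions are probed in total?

525 hashes to 5; slot 5 is free -> place at 5.
266 hashes to 8; slot 8 is free -> place at 8.
222 hashes to 8, h2=3; 8 taken -> place at 0.
937 hashes to 8, h2=8; 8,5 taken -> place at 2.
506 hashes to 9; slot 9 is free -> place at 9.
633 hashes to 6; slot 6 is free -> place at 6.
Table: [222, -, 937, -, -, 525, 633, -, 266, 506, -]

3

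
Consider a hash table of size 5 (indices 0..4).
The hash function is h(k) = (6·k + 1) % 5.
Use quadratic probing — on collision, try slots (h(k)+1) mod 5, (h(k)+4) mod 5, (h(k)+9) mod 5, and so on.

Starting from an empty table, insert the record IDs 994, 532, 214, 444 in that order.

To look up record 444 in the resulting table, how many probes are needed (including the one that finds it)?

3

994: h=0 -> slot 0
532: h=3 -> slot 3
214: h=0, probe 0,1 -> slot 1
444: h=0, probe 0,1,4 -> slot 4
Table: [994, 214, ∅, 532, 444]
Lookup 444: h=0, probe 0,1,4 → found at 4.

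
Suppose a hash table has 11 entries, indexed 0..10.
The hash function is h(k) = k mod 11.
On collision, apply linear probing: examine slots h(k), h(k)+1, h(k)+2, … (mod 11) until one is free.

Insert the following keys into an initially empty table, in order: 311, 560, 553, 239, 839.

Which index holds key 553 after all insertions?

4

311: h=3 => slot 3
560: h=10 => slot 10
553: h=3, probe 3,4 => slot 4
239: h=8 => slot 8
839: h=3, probe 3,4,5 => slot 5
Table: [—, —, —, 311, 553, 839, —, —, 239, —, 560]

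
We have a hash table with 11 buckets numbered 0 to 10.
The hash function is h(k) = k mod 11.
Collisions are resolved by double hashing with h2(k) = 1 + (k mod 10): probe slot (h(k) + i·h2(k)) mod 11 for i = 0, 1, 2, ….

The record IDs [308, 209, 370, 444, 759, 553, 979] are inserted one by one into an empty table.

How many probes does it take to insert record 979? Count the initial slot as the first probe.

4

308 hashes to 0; slot 0 is free => place at 0.
209 hashes to 0, h2=10; 0 taken => place at 10.
370 hashes to 7; slot 7 is free => place at 7.
444 hashes to 4; slot 4 is free => place at 4.
759 hashes to 0, h2=10; 0,10 taken => place at 9.
553 hashes to 3; slot 3 is free => place at 3.
979 hashes to 0, h2=10; 0,10,9 taken => place at 8.
Table: [308, ., ., 553, 444, ., ., 370, 979, 759, 209]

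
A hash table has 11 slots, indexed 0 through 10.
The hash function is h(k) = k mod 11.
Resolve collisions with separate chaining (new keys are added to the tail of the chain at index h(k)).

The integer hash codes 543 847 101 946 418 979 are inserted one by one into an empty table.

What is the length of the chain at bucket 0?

4

Insert 543: h=4, bucket 4 empty -> new chain.
Insert 847: h=0, bucket 0 empty -> new chain.
Insert 101: h=2, bucket 2 empty -> new chain.
Insert 946: h=0, bucket 0 nonempty -> append to chain.
Insert 418: h=0, bucket 0 nonempty -> append to chain.
Insert 979: h=0, bucket 0 nonempty -> append to chain.
Final buckets:
0: 847 -> 946 -> 418 -> 979
1: -
2: 101
3: -
4: 543
5: -
6: -
7: -
8: -
9: -
10: -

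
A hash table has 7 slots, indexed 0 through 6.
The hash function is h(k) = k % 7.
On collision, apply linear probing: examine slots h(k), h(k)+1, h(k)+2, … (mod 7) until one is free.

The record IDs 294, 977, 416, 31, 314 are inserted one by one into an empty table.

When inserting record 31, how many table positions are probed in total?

294 hashes to 0; slot 0 is free → place at 0.
977 hashes to 4; slot 4 is free → place at 4.
416 hashes to 3; slot 3 is free → place at 3.
31 hashes to 3; 3,4 taken → place at 5.
314 hashes to 6; slot 6 is free → place at 6.
Table: [294, _, _, 416, 977, 31, 314]

3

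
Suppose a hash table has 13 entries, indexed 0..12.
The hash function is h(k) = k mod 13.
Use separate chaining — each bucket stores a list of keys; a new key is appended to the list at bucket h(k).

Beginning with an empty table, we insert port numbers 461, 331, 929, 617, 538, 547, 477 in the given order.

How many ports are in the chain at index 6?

4

Insert 461: h=6, bucket 6 empty -> new chain.
Insert 331: h=6, bucket 6 nonempty -> append to chain.
Insert 929: h=6, bucket 6 nonempty -> append to chain.
Insert 617: h=6, bucket 6 nonempty -> append to chain.
Insert 538: h=5, bucket 5 empty -> new chain.
Insert 547: h=1, bucket 1 empty -> new chain.
Insert 477: h=9, bucket 9 empty -> new chain.
Final buckets:
0: _
1: 547
2: _
3: _
4: _
5: 538
6: 461 -> 331 -> 929 -> 617
7: _
8: _
9: 477
10: _
11: _
12: _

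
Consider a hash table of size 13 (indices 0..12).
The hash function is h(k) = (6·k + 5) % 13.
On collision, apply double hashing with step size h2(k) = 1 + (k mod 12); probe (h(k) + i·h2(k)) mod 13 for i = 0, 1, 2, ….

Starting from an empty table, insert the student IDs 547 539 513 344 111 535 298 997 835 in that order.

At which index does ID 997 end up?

9

547: h=11 -> slot 11
539: h=2 -> slot 2
513: h=2, h2=10, probe 2,12 -> slot 12
344: h=2, h2=9, probe 2,11,7 -> slot 7
111: h=8 -> slot 8
535: h=4 -> slot 4
298: h=12, h2=11, probe 12,10 -> slot 10
997: h=7, h2=2, probe 7,9 -> slot 9
835: h=10, h2=8, probe 10,5 -> slot 5
Table: [—, —, 539, —, 535, 835, —, 344, 111, 997, 298, 547, 513]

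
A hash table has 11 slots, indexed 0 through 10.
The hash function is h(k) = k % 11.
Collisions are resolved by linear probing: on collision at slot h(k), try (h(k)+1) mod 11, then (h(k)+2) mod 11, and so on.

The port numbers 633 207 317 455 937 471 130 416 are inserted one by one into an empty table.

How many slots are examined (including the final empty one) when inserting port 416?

6

Insert 633: h=6, slot 6 empty => index 6.
Insert 207: h=9, slot 9 empty => index 9.
Insert 317: h=9, slot 9 occupied => index 10.
Insert 455: h=4, slot 4 empty => index 4.
Insert 937: h=2, slot 2 empty => index 2.
Insert 471: h=9, slots 9,10 occupied => index 0.
Insert 130: h=9, slots 9,10,0 occupied => index 1.
Insert 416: h=9, slots 9,10,0,1,2 occupied => index 3.
Table: [471, 130, 937, 416, 455, _, 633, _, _, 207, 317]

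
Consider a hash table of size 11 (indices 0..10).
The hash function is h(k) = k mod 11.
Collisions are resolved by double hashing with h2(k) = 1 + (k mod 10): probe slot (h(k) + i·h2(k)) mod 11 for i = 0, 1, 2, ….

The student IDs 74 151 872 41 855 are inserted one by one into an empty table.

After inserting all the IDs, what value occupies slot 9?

855

74: h=8 => slot 8
151: h=8, h2=2, probe 8,10 => slot 10
872: h=3 => slot 3
41: h=8, h2=2, probe 8,10,1 => slot 1
855: h=8, h2=6, probe 8,3,9 => slot 9
Table: [∅, 41, ∅, 872, ∅, ∅, ∅, ∅, 74, 855, 151]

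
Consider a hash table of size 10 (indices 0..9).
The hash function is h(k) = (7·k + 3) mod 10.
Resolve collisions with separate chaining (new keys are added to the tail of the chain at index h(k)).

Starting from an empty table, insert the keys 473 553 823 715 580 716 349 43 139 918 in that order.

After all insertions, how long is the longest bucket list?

4

Insert 473: h=4, bucket 4 empty -> new chain.
Insert 553: h=4, bucket 4 nonempty -> append to chain.
Insert 823: h=4, bucket 4 nonempty -> append to chain.
Insert 715: h=8, bucket 8 empty -> new chain.
Insert 580: h=3, bucket 3 empty -> new chain.
Insert 716: h=5, bucket 5 empty -> new chain.
Insert 349: h=6, bucket 6 empty -> new chain.
Insert 43: h=4, bucket 4 nonempty -> append to chain.
Insert 139: h=6, bucket 6 nonempty -> append to chain.
Insert 918: h=9, bucket 9 empty -> new chain.
Final buckets:
0: ∅
1: ∅
2: ∅
3: 580
4: 473 -> 553 -> 823 -> 43
5: 716
6: 349 -> 139
7: ∅
8: 715
9: 918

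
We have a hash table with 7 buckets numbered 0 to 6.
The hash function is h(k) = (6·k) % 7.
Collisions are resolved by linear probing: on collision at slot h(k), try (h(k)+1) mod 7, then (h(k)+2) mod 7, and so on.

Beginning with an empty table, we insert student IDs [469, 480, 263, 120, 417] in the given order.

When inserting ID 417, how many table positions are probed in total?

469: h=0 → slot 0
480: h=3 → slot 3
263: h=3, probe 3,4 → slot 4
120: h=6 → slot 6
417: h=3, probe 3,4,5 → slot 5
Table: [469, —, —, 480, 263, 417, 120]

3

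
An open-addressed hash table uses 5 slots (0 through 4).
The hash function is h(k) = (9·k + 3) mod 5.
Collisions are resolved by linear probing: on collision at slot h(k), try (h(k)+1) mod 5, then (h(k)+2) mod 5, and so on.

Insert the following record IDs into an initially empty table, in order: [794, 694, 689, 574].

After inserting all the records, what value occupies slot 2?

794 hashes to 4; slot 4 is free => place at 4.
694 hashes to 4; 4 taken => place at 0.
689 hashes to 4; 4,0 taken => place at 1.
574 hashes to 4; 4,0,1 taken => place at 2.
Table: [694, 689, 574, ∅, 794]

574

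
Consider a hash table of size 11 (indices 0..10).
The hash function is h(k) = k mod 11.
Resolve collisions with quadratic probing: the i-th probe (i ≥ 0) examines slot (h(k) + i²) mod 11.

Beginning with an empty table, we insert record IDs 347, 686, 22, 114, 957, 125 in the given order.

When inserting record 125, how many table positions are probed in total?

347: h=6 -> slot 6
686: h=4 -> slot 4
22: h=0 -> slot 0
114: h=4, probe 4,5 -> slot 5
957: h=0, probe 0,1 -> slot 1
125: h=4, probe 4,5,8 -> slot 8
Table: [22, 957, ∅, ∅, 686, 114, 347, ∅, 125, ∅, ∅]

3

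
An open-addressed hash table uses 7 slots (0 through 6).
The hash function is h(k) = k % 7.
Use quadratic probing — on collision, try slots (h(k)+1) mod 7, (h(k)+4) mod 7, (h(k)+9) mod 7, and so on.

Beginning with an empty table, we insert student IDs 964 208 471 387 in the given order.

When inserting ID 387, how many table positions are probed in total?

964 hashes to 5; slot 5 is free => place at 5.
208 hashes to 5; 5 taken => place at 6.
471 hashes to 2; slot 2 is free => place at 2.
387 hashes to 2; 2 taken => place at 3.
Table: [∅, ∅, 471, 387, ∅, 964, 208]

2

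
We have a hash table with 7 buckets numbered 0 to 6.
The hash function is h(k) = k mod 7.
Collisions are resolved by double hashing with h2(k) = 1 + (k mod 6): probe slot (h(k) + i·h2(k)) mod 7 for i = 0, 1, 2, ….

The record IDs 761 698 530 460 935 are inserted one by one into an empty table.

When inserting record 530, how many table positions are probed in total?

761 hashes to 5; slot 5 is free => place at 5.
698 hashes to 5, h2=3; 5 taken => place at 1.
530 hashes to 5, h2=3; 5,1 taken => place at 4.
460 hashes to 5, h2=5; 5 taken => place at 3.
935 hashes to 4, h2=6; 4,3 taken => place at 2.
Table: [∅, 698, 935, 460, 530, 761, ∅]

3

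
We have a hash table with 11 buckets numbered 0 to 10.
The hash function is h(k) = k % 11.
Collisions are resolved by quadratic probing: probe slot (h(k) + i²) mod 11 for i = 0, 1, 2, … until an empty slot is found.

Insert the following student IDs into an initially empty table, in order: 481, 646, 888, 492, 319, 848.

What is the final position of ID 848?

481 hashes to 8; slot 8 is free => place at 8.
646 hashes to 8; 8 taken => place at 9.
888 hashes to 8; 8,9 taken => place at 1.
492 hashes to 8; 8,9,1 taken => place at 6.
319 hashes to 0; slot 0 is free => place at 0.
848 hashes to 1; 1 taken => place at 2.
Table: [319, 888, 848, -, -, -, 492, -, 481, 646, -]

2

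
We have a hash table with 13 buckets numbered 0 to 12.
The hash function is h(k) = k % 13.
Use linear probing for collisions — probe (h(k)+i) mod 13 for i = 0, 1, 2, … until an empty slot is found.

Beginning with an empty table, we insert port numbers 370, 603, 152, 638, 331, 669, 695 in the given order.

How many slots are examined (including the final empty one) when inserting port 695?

370: h=6 => slot 6
603: h=5 => slot 5
152: h=9 => slot 9
638: h=1 => slot 1
331: h=6, probe 6,7 => slot 7
669: h=6, probe 6,7,8 => slot 8
695: h=6, probe 6,7,8,9,10 => slot 10
Table: [_, 638, _, _, _, 603, 370, 331, 669, 152, 695, _, _]

5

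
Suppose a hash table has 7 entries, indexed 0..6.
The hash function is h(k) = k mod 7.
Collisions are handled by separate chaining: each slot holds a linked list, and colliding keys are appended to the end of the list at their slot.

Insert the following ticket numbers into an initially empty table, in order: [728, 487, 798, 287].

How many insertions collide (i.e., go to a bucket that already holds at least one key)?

Insert 728: h=0, bucket 0 empty → new chain.
Insert 487: h=4, bucket 4 empty → new chain.
Insert 798: h=0, bucket 0 nonempty → append to chain.
Insert 287: h=0, bucket 0 nonempty → append to chain.
Final buckets:
0: 728 -> 798 -> 287
1: -
2: -
3: -
4: 487
5: -
6: -

2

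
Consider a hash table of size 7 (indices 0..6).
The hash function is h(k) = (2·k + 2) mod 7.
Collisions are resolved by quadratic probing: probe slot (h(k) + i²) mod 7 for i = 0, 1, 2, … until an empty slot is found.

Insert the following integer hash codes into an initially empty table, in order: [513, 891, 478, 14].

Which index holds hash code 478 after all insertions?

513: h=6 => slot 6
891: h=6, probe 6,0 => slot 0
478: h=6, probe 6,0,3 => slot 3
14: h=2 => slot 2
Table: [891, _, 14, 478, _, _, 513]

3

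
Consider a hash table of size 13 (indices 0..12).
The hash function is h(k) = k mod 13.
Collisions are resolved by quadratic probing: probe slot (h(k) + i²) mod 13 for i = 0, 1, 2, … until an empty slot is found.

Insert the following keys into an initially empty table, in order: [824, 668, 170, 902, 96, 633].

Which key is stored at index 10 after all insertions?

824 hashes to 5; slot 5 is free => place at 5.
668 hashes to 5; 5 taken => place at 6.
170 hashes to 1; slot 1 is free => place at 1.
902 hashes to 5; 5,6 taken => place at 9.
96 hashes to 5; 5,6,9,1 taken => place at 8.
633 hashes to 9; 9 taken => place at 10.
Table: [-, 170, -, -, -, 824, 668, -, 96, 902, 633, -, -]

633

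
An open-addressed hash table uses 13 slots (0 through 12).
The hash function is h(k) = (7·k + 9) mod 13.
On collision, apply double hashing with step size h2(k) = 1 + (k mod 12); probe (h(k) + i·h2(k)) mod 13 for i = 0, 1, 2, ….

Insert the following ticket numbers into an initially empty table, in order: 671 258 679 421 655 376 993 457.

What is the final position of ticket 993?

Insert 671: h=0, slot 0 empty → index 0.
Insert 258: h=8, slot 8 empty → index 8.
Insert 679: h=4, slot 4 empty → index 4.
Insert 421: h=5, slot 5 empty → index 5.
Insert 655: h=5, h2=8, slots 5,0,8 occupied → index 3.
Insert 376: h=2, slot 2 empty → index 2.
Insert 993: h=5, h2=10, slots 5,2 occupied → index 12.
Insert 457: h=10, slot 10 empty → index 10.
Table: [671, ., 376, 655, 679, 421, ., ., 258, ., 457, ., 993]

12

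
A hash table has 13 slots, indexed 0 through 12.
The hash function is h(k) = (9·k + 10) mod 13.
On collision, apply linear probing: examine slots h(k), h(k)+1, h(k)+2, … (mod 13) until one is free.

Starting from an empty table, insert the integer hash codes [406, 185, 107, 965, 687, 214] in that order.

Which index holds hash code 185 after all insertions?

12

Insert 406: h=11, slot 11 empty => index 11.
Insert 185: h=11, slot 11 occupied => index 12.
Insert 107: h=11, slots 11,12 occupied => index 0.
Insert 965: h=11, slots 11,12,0 occupied => index 1.
Insert 687: h=5, slot 5 empty => index 5.
Insert 214: h=12, slots 12,0,1 occupied => index 2.
Table: [107, 965, 214, ∅, ∅, 687, ∅, ∅, ∅, ∅, ∅, 406, 185]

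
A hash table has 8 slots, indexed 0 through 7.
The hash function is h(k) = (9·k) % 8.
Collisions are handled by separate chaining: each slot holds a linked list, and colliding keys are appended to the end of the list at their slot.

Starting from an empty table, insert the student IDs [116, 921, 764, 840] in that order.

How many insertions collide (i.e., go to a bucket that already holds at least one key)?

116 -> bucket 4
921 -> bucket 1
764 -> bucket 4 (collision)
840 -> bucket 0
Final buckets:
0: 840
1: 921
2: _
3: _
4: 116 -> 764
5: _
6: _
7: _

1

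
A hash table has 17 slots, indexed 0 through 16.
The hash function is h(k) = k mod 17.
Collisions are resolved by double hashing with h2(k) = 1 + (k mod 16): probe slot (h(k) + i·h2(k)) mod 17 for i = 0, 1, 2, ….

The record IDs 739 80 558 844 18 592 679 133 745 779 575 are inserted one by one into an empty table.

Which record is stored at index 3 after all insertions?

739 hashes to 8; slot 8 is free → place at 8.
80 hashes to 12; slot 12 is free → place at 12.
558 hashes to 14; slot 14 is free → place at 14.
844 hashes to 11; slot 11 is free → place at 11.
18 hashes to 1; slot 1 is free → place at 1.
592 hashes to 14, h2=1; 14 taken → place at 15.
679 hashes to 16; slot 16 is free → place at 16.
133 hashes to 14, h2=6; 14 taken → place at 3.
745 hashes to 14, h2=10; 14 taken → place at 7.
779 hashes to 14, h2=12; 14 taken → place at 9.
575 hashes to 14, h2=16; 14 taken → place at 13.
Table: [_, 18, _, 133, _, _, _, 745, 739, 779, _, 844, 80, 575, 558, 592, 679]

133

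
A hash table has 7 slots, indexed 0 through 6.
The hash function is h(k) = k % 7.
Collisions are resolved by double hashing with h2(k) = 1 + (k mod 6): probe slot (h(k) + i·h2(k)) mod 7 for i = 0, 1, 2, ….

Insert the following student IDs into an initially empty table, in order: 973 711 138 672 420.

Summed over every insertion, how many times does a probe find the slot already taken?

3

973 hashes to 0; slot 0 is free -> place at 0.
711 hashes to 4; slot 4 is free -> place at 4.
138 hashes to 5; slot 5 is free -> place at 5.
672 hashes to 0, h2=1; 0 taken -> place at 1.
420 hashes to 0, h2=1; 0,1 taken -> place at 2.
Table: [973, 672, 420, _, 711, 138, _]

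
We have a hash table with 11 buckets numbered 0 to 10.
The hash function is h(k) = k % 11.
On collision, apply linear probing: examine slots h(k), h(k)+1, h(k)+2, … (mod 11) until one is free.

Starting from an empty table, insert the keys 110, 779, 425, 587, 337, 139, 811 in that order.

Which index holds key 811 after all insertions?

1

Insert 110: h=0, slot 0 empty -> index 0.
Insert 779: h=9, slot 9 empty -> index 9.
Insert 425: h=7, slot 7 empty -> index 7.
Insert 587: h=4, slot 4 empty -> index 4.
Insert 337: h=7, slot 7 occupied -> index 8.
Insert 139: h=7, slots 7,8,9 occupied -> index 10.
Insert 811: h=8, slots 8,9,10,0 occupied -> index 1.
Table: [110, 811, ., ., 587, ., ., 425, 337, 779, 139]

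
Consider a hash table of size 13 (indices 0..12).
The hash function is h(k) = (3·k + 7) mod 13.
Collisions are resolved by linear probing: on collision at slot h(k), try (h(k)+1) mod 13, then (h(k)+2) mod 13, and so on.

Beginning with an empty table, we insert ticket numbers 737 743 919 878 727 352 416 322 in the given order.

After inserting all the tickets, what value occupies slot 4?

737: h=8 → slot 8
743: h=0 → slot 0
919: h=8, probe 8,9 → slot 9
878: h=2 → slot 2
727: h=4 → slot 4
352: h=10 → slot 10
416: h=7 → slot 7
322: h=11 → slot 11
Table: [743, —, 878, —, 727, —, —, 416, 737, 919, 352, 322, —]

727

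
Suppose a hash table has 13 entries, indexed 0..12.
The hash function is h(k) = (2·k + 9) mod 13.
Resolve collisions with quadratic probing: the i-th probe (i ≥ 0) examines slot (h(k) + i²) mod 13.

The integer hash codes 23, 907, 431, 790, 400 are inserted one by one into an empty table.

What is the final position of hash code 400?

12

23: h=3 → slot 3
907: h=3, probe 3,4 → slot 4
431: h=0 → slot 0
790: h=3, probe 3,4,7 → slot 7
400: h=3, probe 3,4,7,12 → slot 12
Table: [431, ., ., 23, 907, ., ., 790, ., ., ., ., 400]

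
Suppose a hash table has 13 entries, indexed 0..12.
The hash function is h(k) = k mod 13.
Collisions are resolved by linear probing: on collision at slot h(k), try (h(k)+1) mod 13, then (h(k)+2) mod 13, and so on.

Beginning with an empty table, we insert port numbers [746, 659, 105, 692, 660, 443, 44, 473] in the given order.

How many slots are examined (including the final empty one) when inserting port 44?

746 hashes to 5; slot 5 is free → place at 5.
659 hashes to 9; slot 9 is free → place at 9.
105 hashes to 1; slot 1 is free → place at 1.
692 hashes to 3; slot 3 is free → place at 3.
660 hashes to 10; slot 10 is free → place at 10.
443 hashes to 1; 1 taken → place at 2.
44 hashes to 5; 5 taken → place at 6.
473 hashes to 5; 5,6 taken → place at 7.
Table: [-, 105, 443, 692, -, 746, 44, 473, -, 659, 660, -, -]

2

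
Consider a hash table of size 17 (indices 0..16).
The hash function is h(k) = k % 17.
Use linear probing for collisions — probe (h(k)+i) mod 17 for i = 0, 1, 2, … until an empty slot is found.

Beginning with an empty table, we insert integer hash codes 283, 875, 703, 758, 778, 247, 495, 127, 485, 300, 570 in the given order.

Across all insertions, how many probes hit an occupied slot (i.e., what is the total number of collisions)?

283 hashes to 11; slot 11 is free → place at 11.
875 hashes to 8; slot 8 is free → place at 8.
703 hashes to 6; slot 6 is free → place at 6.
758 hashes to 10; slot 10 is free → place at 10.
778 hashes to 13; slot 13 is free → place at 13.
247 hashes to 9; slot 9 is free → place at 9.
495 hashes to 2; slot 2 is free → place at 2.
127 hashes to 8; 8,9,10,11 taken → place at 12.
485 hashes to 9; 9,10,11,12,13 taken → place at 14.
300 hashes to 11; 11,12,13,14 taken → place at 15.
570 hashes to 9; 9,10,11,12,13,14,15 taken → place at 16.
Table: [-, -, 495, -, -, -, 703, -, 875, 247, 758, 283, 127, 778, 485, 300, 570]

20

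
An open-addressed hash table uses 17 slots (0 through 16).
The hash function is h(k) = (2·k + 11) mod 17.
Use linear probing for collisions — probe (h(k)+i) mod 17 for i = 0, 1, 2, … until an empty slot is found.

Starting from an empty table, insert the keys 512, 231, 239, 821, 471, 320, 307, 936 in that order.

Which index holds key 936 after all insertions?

0

512: h=15 -> slot 15
231: h=14 -> slot 14
239: h=13 -> slot 13
821: h=4 -> slot 4
471: h=1 -> slot 1
320: h=5 -> slot 5
307: h=13, probe 13,14,15,16 -> slot 16
936: h=13, probe 13,14,15,16,0 -> slot 0
Table: [936, 471, ., ., 821, 320, ., ., ., ., ., ., ., 239, 231, 512, 307]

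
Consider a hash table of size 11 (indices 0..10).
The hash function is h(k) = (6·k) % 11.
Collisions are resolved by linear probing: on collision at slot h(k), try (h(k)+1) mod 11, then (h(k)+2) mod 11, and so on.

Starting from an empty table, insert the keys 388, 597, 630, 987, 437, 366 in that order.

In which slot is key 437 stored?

5

Insert 388: h=7, slot 7 empty => index 7.
Insert 597: h=7, slot 7 occupied => index 8.
Insert 630: h=7, slots 7,8 occupied => index 9.
Insert 987: h=4, slot 4 empty => index 4.
Insert 437: h=4, slot 4 occupied => index 5.
Insert 366: h=7, slots 7,8,9 occupied => index 10.
Table: [—, —, —, —, 987, 437, —, 388, 597, 630, 366]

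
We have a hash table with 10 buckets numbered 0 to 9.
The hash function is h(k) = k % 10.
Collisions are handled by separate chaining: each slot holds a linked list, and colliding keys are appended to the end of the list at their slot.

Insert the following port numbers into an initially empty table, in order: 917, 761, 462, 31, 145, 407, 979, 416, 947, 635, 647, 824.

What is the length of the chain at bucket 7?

917 → bucket 7
761 → bucket 1
462 → bucket 2
31 → bucket 1 (collision)
145 → bucket 5
407 → bucket 7 (collision)
979 → bucket 9
416 → bucket 6
947 → bucket 7 (collision)
635 → bucket 5 (collision)
647 → bucket 7 (collision)
824 → bucket 4
Final buckets:
0: ∅
1: 761 -> 31
2: 462
3: ∅
4: 824
5: 145 -> 635
6: 416
7: 917 -> 407 -> 947 -> 647
8: ∅
9: 979

4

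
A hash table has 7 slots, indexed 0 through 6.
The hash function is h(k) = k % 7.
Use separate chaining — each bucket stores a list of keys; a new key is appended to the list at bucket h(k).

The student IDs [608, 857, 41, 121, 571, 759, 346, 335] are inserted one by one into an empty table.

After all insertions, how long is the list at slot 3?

Insert 608: h=6, bucket 6 empty → new chain.
Insert 857: h=3, bucket 3 empty → new chain.
Insert 41: h=6, bucket 6 nonempty → append to chain.
Insert 121: h=2, bucket 2 empty → new chain.
Insert 571: h=4, bucket 4 empty → new chain.
Insert 759: h=3, bucket 3 nonempty → append to chain.
Insert 346: h=3, bucket 3 nonempty → append to chain.
Insert 335: h=6, bucket 6 nonempty → append to chain.
Final buckets:
0: -
1: -
2: 121
3: 857 -> 759 -> 346
4: 571
5: -
6: 608 -> 41 -> 335

3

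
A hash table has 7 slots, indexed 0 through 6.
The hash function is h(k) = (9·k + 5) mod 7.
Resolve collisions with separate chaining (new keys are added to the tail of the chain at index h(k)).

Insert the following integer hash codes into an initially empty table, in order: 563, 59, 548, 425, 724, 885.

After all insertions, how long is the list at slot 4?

4

Insert 563: h=4, bucket 4 empty → new chain.
Insert 59: h=4, bucket 4 nonempty → append to chain.
Insert 548: h=2, bucket 2 empty → new chain.
Insert 425: h=1, bucket 1 empty → new chain.
Insert 724: h=4, bucket 4 nonempty → append to chain.
Insert 885: h=4, bucket 4 nonempty → append to chain.
Final buckets:
0: _
1: 425
2: 548
3: _
4: 563 -> 59 -> 724 -> 885
5: _
6: _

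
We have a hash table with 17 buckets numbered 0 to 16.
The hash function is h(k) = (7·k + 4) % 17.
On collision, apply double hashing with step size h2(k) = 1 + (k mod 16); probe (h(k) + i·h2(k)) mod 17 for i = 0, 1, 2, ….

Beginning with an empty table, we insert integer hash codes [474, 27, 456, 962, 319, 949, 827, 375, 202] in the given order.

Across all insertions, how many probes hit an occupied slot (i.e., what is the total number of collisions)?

474 hashes to 7; slot 7 is free -> place at 7.
27 hashes to 6; slot 6 is free -> place at 6.
456 hashes to 0; slot 0 is free -> place at 0.
962 hashes to 6, h2=3; 6 taken -> place at 9.
319 hashes to 10; slot 10 is free -> place at 10.
949 hashes to 0, h2=6; 0,6 taken -> place at 12.
827 hashes to 13; slot 13 is free -> place at 13.
375 hashes to 11; slot 11 is free -> place at 11.
202 hashes to 7, h2=11; 7 taken -> place at 1.
Table: [456, 202, _, _, _, _, 27, 474, _, 962, 319, 375, 949, 827, _, _, _]

4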